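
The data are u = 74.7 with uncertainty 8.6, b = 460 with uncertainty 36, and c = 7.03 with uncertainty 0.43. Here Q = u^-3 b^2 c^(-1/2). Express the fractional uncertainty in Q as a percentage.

Products/powers → add relative errors in quadrature, weighted by exponent:
  (-3·δu/u)² = (-3×0.115)² = 0.119;  (2·δb/b)² = (2×0.0783)² = 0.0245;  (−½·δc/c)² = (-0.5×0.0612)² = 0.000935
δQ/Q = √(0.145) = 0.380

38.0%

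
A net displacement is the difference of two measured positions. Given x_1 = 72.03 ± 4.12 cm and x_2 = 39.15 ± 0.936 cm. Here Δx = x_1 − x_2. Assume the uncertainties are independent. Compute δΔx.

Absolute uncertainties add in quadrature for a linear combination:
  (δx_1)² = 17.0;  (δx_2)² = 0.876
δΔx = √(17.9) = 4.22 cm

4.22 cm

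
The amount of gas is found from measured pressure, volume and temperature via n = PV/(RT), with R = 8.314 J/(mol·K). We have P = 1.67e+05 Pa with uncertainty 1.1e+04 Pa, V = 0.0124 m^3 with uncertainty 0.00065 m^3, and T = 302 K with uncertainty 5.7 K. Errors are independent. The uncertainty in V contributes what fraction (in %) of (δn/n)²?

36.9%

(δn/n)² = (1·δP/P)² + (1·δV/V)² + (-1·δT/T)²
  P term: (1×0.0659)² = 0.00434
  V term: (1×0.0524)² = 0.00275
  T term: (-1×0.0189)² = 0.000356
Total = 0.00744. Share from V = 0.00275/0.00744 = 0.369.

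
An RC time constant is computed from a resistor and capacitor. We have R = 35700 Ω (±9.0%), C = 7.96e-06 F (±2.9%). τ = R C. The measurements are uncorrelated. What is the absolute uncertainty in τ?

Products/powers → add relative errors in quadrature, weighted by exponent:
  (1·δR/R)² = (1×0.0900)² = 0.00810;  (1·δC/C)² = (1×0.0290)² = 0.000841
δτ/τ = √(0.00894) = 0.0946
τ = 0.284 s, so δτ = 0.0946 × 0.284 = 0.0269 s.

0.0269 s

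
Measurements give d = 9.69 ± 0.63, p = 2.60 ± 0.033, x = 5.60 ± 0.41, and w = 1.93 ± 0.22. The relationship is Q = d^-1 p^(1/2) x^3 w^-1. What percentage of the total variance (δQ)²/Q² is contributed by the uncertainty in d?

(δQ/Q)² = (-1·δd/d)² + (½·δp/p)² + (3·δx/x)² + (-1·δw/w)²
  d term: (-1×0.0650)² = 0.00423
  p term: (0.5×0.0127)² = 4.03e-05
  x term: (3×0.0732)² = 0.0482
  w term: (-1×0.114)² = 0.0130
Total = 0.0655. Share from d = 0.00423/0.0655 = 0.0645.

6.45%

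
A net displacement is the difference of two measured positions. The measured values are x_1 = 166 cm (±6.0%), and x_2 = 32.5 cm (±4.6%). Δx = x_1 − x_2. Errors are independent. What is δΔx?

Δx is a linear combination, so absolute uncertainties add in quadrature:
  (δx_1)² = 99.2;  (δx_2)² = 2.24
δΔx = √(101) = 10.1 cm

10.1 cm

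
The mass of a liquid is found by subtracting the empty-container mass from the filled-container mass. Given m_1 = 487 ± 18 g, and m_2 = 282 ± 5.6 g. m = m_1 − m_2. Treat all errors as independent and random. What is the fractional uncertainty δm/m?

0.0920

Absolute uncertainties add in quadrature for a linear combination:
  (δm_1)² = 324;  (δm_2)² = 31.4
δm = √(355) = 18.9 g
m = 205 g, so δm/m = 18.9/205 = 0.0920.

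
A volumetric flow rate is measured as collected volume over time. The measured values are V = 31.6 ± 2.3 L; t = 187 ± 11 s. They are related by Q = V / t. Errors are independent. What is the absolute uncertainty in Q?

0.0158 L/s

Each factor contributes (exponent × relative error)² to (δQ/Q)²:
  (1·δV/V)² = (1×0.0728)² = 0.00530;  (-1·δt/t)² = (-1×0.0588)² = 0.00346
δQ/Q = √(0.00876) = 0.0936
Q = 0.169 L/s, so δQ = 0.0936 × 0.169 = 0.0158 L/s.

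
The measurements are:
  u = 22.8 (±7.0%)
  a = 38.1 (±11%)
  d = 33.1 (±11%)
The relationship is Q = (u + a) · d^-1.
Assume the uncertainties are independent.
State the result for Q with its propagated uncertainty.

1.84 ± 0.244

Let w = u + a = 60.9. δw = √(δu² + δa²) = √(2.55 + 17.6) = 4.48, so δw/w = 0.0736.
Q is then a monomial in w, d:
δQ/Q = √((δw/w)² + (-1·δd/d)²) = √(0.00542 + 0.0121) = 0.132
Q = 1.84, so δQ = 0.132 × 1.84 = 0.244.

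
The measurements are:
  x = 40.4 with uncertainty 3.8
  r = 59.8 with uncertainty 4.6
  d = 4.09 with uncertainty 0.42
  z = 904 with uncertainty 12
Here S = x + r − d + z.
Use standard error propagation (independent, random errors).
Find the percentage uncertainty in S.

Absolute uncertainties add in quadrature for a linear combination:
  (δx)² = 14.4;  (δr)² = 21.2;  (δd)² = 0.176;  (δz)² = 144
δS = √(180) = 13.4
S = 1000, so δS/S = 13.4/1000 = 0.0134.

1.34%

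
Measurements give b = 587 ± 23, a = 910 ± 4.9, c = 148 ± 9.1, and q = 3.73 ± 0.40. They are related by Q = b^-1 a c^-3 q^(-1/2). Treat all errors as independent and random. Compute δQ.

For a monomial Q ∝ b^-1, a, c^-3, q^(-1/2), fractional errors add in quadrature:
  (-1·δb/b)² = (-1×0.0392)² = 0.00154;  (1·δa/a)² = (1×0.00538)² = 2.9e-05;  (-3·δc/c)² = (-3×0.0615)² = 0.0340;  (−½·δq/q)² = (-0.5×0.107)² = 0.00288
δQ/Q = √(0.0385) = 0.196
Q = 2.48e-07, so δQ = 0.196 × 2.48e-07 = 4.86e-08.

4.86e-08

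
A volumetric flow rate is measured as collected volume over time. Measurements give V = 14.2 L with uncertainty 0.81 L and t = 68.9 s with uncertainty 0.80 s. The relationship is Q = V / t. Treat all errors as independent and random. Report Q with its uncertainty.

0.206 ± 0.0120 L/s

Since Q is a product/quotient, work with relative uncertainties:
  (1·δV/V)² = (1×0.0570)² = 0.00325;  (-1·δt/t)² = (-1×0.0116)² = 0.000135
δQ/Q = √(0.00339) = 0.0582
Q = 0.206 L/s, so δQ = 0.0582 × 0.206 = 0.0120 L/s.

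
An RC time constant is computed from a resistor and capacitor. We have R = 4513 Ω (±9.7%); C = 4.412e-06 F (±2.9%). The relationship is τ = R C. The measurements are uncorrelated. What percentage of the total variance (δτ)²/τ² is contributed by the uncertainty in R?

(δτ/τ)² = (1·δR/R)² + (1·δC/C)²
  R term: (1×0.0970)² = 0.00941
  C term: (1×0.0290)² = 0.000841
Total = 0.0102. Share from R = 0.00941/0.0102 = 0.918.

91.8%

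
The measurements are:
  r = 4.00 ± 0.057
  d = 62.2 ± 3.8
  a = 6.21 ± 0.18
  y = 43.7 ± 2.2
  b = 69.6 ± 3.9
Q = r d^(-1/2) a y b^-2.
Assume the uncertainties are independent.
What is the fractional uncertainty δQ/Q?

0.131

Relative error in a monomial: (δQ/Q)² = Σ (nᵢ · δxᵢ/xᵢ)².
  (1·δr/r)² = (1×0.0143)² = 0.000203;  (−½·δd/d)² = (-0.5×0.0611)² = 0.000933;  (1·δa/a)² = (1×0.0290)² = 0.000840;  (1·δy/y)² = (1×0.0503)² = 0.00253;  (-2·δb/b)² = (-2×0.0560)² = 0.0126
δQ/Q = √(0.0171) = 0.131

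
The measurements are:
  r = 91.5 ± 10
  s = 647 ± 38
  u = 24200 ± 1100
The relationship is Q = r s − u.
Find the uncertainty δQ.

7430

Let p = r·s = 59200. δp/p = √((1·δr/r)² + (1·δs/s)²) = √(0.0119 + 0.00345) = 0.124, so δp = 7350.
Q = p − u: δQ = √(δp² + δu²) = √(5.4e+07 + 1.21e+06) = 7430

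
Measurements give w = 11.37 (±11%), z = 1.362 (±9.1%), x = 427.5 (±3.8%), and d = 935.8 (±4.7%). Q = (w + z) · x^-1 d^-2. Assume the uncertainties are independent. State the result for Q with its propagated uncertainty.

Let u = w + z = 12.73. δu = √(δw² + δz²) = √(1.56 + 0.0154) = 1.26, so δu/u = 0.0987.
Q is then a monomial in u, x, d:
δQ/Q = √((δu/u)² + (-1·δx/x)² + (-2·δd/d)²) = √(0.00974 + 0.00144 + 0.00884) = 0.142
Q = 3.401e-08, so δQ = 0.142 × 3.401e-08 = 4.81e-09.

(3.401 ± 0.481) × 10^-8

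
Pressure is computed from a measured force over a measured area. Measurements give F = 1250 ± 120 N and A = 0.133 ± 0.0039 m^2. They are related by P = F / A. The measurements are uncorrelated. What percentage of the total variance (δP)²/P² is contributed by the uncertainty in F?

91.5%

(δP/P)² = (1·δF/F)² + (-1·δA/A)²
  F term: (1×0.0960)² = 0.00922
  A term: (-1×0.0293)² = 0.000860
Total = 0.0101. Share from F = 0.00922/0.0101 = 0.915.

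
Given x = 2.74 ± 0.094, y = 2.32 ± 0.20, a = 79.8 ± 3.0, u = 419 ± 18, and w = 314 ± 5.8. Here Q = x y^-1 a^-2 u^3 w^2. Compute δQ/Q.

0.180

Since Q is a product/quotient, work with relative uncertainties:
  (1·δx/x)² = (1×0.0343)² = 0.00118;  (-1·δy/y)² = (-1×0.0862)² = 0.00743;  (-2·δa/a)² = (-2×0.0376)² = 0.00565;  (3·δu/u)² = (3×0.0430)² = 0.0166;  (2·δw/w)² = (2×0.0185)² = 0.00136
δQ/Q = √(0.0322) = 0.180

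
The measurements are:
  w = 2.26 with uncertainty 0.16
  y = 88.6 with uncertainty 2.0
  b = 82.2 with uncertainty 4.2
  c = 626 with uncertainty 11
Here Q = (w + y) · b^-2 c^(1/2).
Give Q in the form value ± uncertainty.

Let u = w + y = 90.9. δu = √(δw² + δy²) = √(0.0256 + 4.00) = 2.01, so δu/u = 0.0221.
Q is then a monomial in u, b, c:
δQ/Q = √((δu/u)² + (-2·δb/b)² + (½·δc/c)²) = √(0.000488 + 0.0104 + 7.72e-05) = 0.105
Q = 0.336, so δQ = 0.105 × 0.336 = 0.0353.

0.336 ± 0.0353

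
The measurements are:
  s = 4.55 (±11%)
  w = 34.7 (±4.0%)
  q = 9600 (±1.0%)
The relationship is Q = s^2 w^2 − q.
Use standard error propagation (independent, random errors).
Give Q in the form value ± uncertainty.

15300 ± 5840

Let p = s^2·w^2 = 24900. δp/p = √((2·δs/s)² + (2·δw/w)²) = √(0.0484 + 0.00640) = 0.234, so δp = 5840.
Q = p − q: δQ = √(δp² + δq²) = √(3.41e+07 + 9220) = 5840
Q = 15300.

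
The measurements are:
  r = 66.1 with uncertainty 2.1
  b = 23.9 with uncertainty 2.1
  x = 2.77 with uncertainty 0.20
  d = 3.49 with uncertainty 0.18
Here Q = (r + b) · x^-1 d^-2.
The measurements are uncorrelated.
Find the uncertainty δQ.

0.347

Let u = r + b = 90.0. δu = √(δr² + δb²) = √(4.41 + 4.41) = 2.97, so δu/u = 0.0330.
Q is then a monomial in u, x, d:
δQ/Q = √((δu/u)² + (-1·δx/x)² + (-2·δd/d)²) = √(0.00109 + 0.00521 + 0.0106) = 0.130
Q = 2.67, so δQ = 0.130 × 2.67 = 0.347.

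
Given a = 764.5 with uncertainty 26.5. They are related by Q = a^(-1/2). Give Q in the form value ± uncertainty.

0.03617 ± 0.000627

Q ∝ a^(-1/2), so δQ/Q = |−½| · δa/a = 0.5 × 0.0347 = 0.0173.
Q = 0.03617, so δQ = 0.0173 × 0.03617 = 0.000627.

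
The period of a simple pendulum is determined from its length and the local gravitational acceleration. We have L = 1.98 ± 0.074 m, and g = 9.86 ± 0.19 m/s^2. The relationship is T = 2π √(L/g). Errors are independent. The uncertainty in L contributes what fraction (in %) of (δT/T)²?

(δT/T)² = (½·δL/L)² + (−½·δg/g)²
  L term: (0.5×0.0374)² = 0.000349
  g term: (-0.5×0.0193)² = 9.28e-05
Total = 0.000442. Share from L = 0.000349/0.000442 = 0.790.

79.0%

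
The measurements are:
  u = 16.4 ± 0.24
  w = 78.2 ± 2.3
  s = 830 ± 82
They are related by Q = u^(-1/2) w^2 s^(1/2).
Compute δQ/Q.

0.0772

For a monomial Q ∝ u^(-1/2), w^2, s^(1/2), fractional errors add in quadrature:
  (−½·δu/u)² = (-0.5×0.0146)² = 5.35e-05;  (2·δw/w)² = (2×0.0294)² = 0.00346;  (½·δs/s)² = (0.5×0.0988)² = 0.00244
δQ/Q = √(0.00595) = 0.0772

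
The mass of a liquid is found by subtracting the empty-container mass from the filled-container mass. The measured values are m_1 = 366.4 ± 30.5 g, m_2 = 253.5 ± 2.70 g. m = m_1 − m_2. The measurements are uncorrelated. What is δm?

30.6 g

m is a linear combination, so absolute uncertainties add in quadrature:
  (δm_1)² = 930;  (δm_2)² = 7.29
δm = √(938) = 30.6 g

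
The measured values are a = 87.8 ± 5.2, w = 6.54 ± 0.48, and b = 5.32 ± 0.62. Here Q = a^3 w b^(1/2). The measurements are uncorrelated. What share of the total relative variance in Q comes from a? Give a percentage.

78.2%

(δQ/Q)² = (3·δa/a)² + (1·δw/w)² + (½·δb/b)²
  a term: (3×0.0592)² = 0.0316
  w term: (1×0.0734)² = 0.00539
  b term: (0.5×0.117)² = 0.00340
Total = 0.0404. Share from a = 0.0316/0.0404 = 0.782.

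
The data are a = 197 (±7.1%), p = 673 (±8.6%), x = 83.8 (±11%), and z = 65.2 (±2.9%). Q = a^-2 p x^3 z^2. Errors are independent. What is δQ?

Each factor contributes (exponent × relative error)² to (δQ/Q)²:
  (-2·δa/a)² = (-2×0.0710)² = 0.0202;  (1·δp/p)² = (1×0.0860)² = 0.00740;  (3·δx/x)² = (3×0.110)² = 0.109;  (2·δz/z)² = (2×0.0290)² = 0.00336
δQ/Q = √(0.140) = 0.374
Q = 4.34e+07, so δQ = 0.374 × 4.34e+07 = 1.62e+07.

1.62e+07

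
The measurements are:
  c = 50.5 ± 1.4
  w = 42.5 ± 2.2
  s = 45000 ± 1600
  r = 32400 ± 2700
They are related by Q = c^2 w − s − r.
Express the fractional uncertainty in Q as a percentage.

Let p = c^2·w = 1.08e+05. δp/p = √((2·δc/c)² + (1·δw/w)²) = √(0.00307 + 0.00268) = 0.0759, so δp = 8220.
Q = p − s − r: δQ = √(δp² + δs² + δr²) = √(6.76e+07 + 2.56e+06 + 7.29e+06) = 8800
Q = 31000, so δQ/Q = 8800/31000 = 0.284.

28.4%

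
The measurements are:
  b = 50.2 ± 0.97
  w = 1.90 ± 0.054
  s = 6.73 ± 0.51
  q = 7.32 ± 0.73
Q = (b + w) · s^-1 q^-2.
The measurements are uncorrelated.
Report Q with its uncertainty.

0.144 ± 0.0309

Let u = b + w = 52.1. δu = √(δb² + δw²) = √(0.941 + 0.00292) = 0.972, so δu/u = 0.0186.
Q is then a monomial in u, s, q:
δQ/Q = √((δu/u)² + (-1·δs/s)² + (-2·δq/q)²) = √(0.000348 + 0.00574 + 0.0398) = 0.214
Q = 0.144, so δQ = 0.214 × 0.144 = 0.0309.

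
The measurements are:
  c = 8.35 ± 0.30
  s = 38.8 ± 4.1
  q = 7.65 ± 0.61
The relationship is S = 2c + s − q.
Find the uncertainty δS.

Absolute uncertainties add in quadrature for a linear combination:
  (2·δc)² = 0.360;  (δs)² = 16.8;  (δq)² = 0.372
δS = √(17.5) = 4.19

4.19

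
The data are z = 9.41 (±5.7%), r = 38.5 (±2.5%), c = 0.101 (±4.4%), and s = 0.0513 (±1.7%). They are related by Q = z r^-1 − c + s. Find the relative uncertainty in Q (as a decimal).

Let p = z·r^-1 = 0.244. δp/p = √((1·δz/z)² + (-1·δr/r)²) = √(0.00325 + 0.000625) = 0.0622, so δp = 0.0152.
Q = p − c + s: δQ = √(δp² + δc² + δs²) = √(0.000231 + 1.97e-05 + 7.61e-07) = 0.0159
Q = 0.195, so δQ/Q = 0.0159/0.195 = 0.0815.

0.0815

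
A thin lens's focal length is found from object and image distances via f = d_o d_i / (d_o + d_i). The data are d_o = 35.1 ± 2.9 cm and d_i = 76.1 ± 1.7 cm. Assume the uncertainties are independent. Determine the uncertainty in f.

∂f/∂d_o = (d_i/(d_o+d_i))² = 0.468;  ∂f/∂d_i = (d_o/(d_o+d_i))² = 0.0996
δf = √((∂f/∂d_o · δd_o)² + (∂f/∂d_i · δd_i)²) = √(1.84 + 0.0287) = 1.37 cm

1.37 cm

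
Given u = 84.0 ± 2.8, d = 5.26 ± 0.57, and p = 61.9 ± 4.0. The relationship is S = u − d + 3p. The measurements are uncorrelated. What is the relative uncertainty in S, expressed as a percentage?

4.66%

Absolute uncertainties add in quadrature for a linear combination:
  (δu)² = 7.84;  (δd)² = 0.325;  (3·δp)² = 144
δS = √(152) = 12.3
S = 264, so δS/S = 12.3/264 = 0.0466.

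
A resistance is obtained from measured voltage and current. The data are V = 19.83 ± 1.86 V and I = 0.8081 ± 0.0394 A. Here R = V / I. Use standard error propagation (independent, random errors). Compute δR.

R is a product of powers, so relative uncertainties combine in quadrature:
  (1·δV/V)² = (1×0.0938)² = 0.00880;  (-1·δI/I)² = (-1×0.0488)² = 0.00238
δR/R = √(0.0112) = 0.106
R = 24.54 Ω, so δR = 0.106 × 24.54 = 2.59 Ω.

2.59 Ω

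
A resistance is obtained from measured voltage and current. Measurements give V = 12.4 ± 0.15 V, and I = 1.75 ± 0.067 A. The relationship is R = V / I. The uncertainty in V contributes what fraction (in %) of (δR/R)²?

9.08%

(δR/R)² = (1·δV/V)² + (-1·δI/I)²
  V term: (1×0.0121)² = 0.000146
  I term: (-1×0.0383)² = 0.00147
Total = 0.00161. Share from V = 0.000146/0.00161 = 0.0908.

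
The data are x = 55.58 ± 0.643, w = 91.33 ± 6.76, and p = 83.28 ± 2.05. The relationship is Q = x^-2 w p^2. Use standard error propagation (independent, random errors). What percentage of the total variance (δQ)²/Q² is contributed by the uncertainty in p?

(δQ/Q)² = (-2·δx/x)² + (1·δw/w)² + (2·δp/p)²
  x term: (-2×0.0116)² = 0.000535
  w term: (1×0.0740)² = 0.00548
  p term: (2×0.0246)² = 0.00242
Total = 0.00844. Share from p = 0.00242/0.00844 = 0.287.

28.7%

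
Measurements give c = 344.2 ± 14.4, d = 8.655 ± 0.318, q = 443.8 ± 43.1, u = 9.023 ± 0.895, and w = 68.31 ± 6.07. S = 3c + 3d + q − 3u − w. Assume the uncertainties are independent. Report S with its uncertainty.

1407 ± 61.4

Sums and differences: (δS)² = Σ (cᵢ δxᵢ)².
  (3·δc)² = 1870;  (3·δd)² = 0.910;  (δq)² = 1860;  (3·δu)² = 7.21;  (δw)² = 36.8
δS = √(3770) = 61.4
S = 1407.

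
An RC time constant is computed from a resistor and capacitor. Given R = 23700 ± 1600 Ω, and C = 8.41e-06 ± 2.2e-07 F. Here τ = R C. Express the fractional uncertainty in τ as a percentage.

Each factor contributes (exponent × relative error)² to (δτ/τ)²:
  (1·δR/R)² = (1×0.0675)² = 0.00456;  (1·δC/C)² = (1×0.0262)² = 0.000684
δτ/τ = √(0.00524) = 0.0724

7.24%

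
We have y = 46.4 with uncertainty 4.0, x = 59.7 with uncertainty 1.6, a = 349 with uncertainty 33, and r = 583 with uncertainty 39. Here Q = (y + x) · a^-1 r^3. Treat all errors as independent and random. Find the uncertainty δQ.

Let u = y + x = 106. δu = √(δy² + δx²) = √(16.0 + 2.56) = 4.31, so δu/u = 0.0406.
Q is then a monomial in u, a, r:
δQ/Q = √((δu/u)² + (-1·δa/a)² + (3·δr/r)²) = √(0.00165 + 0.00894 + 0.0403) = 0.226
Q = 6.02e+07, so δQ = 0.226 × 6.02e+07 = 1.36e+07.

1.36e+07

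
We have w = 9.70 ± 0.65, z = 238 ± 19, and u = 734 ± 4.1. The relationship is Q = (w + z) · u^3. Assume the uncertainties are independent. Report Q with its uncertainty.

(9.80 ± 0.769) × 10^10

Let h = w + z = 248. δh = √(δw² + δz²) = √(0.423 + 361) = 19.0, so δh/h = 0.0768.
Q is then a monomial in h, u:
δQ/Q = √((δh/h)² + (3·δu/u)²) = √(0.00589 + 0.000281) = 0.0786
Q = 9.8e+10, so δQ = 0.0786 × 9.8e+10 = 7.69e+09.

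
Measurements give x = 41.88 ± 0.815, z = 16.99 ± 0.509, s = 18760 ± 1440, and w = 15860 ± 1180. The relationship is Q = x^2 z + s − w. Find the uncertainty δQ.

Let p = x^2·z = 29800. δp/p = √((2·δx/x)² + (1·δz/z)²) = √(0.00151 + 0.000898) = 0.0491, so δp = 1460.
Q = p + s − w: δQ = √(δp² + δs² + δw²) = √(2.14e+06 + 2.07e+06 + 1.39e+06) = 2370

2370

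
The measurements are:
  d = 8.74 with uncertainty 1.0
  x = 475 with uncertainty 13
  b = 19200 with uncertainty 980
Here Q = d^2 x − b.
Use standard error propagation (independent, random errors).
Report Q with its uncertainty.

Let p = d^2·x = 36300. δp/p = √((2·δd/d)² + (1·δx/x)²) = √(0.0524 + 0.000749) = 0.230, so δp = 8360.
Q = p − b: δQ = √(δp² + δb²) = √(6.99e+07 + 9.6e+05) = 8420
Q = 17100.

17100 ± 8420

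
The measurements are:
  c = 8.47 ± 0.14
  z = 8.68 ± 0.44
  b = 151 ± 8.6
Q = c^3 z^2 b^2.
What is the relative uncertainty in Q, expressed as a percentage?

Since Q is a product/quotient, work with relative uncertainties:
  (3·δc/c)² = (3×0.0165)² = 0.00246;  (2·δz/z)² = (2×0.0507)² = 0.0103;  (2·δb/b)² = (2×0.0570)² = 0.0130
δQ/Q = √(0.0257) = 0.160

16.0%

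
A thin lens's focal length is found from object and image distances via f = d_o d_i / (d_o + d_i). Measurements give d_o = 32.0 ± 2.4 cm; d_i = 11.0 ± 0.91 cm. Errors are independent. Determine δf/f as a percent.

∂f/∂d_o = (d_i/(d_o+d_i))² = 0.0654;  ∂f/∂d_i = (d_o/(d_o+d_i))² = 0.554
δf = √((∂f/∂d_o · δd_o)² + (∂f/∂d_i · δd_i)²) = √(0.0247 + 0.254) = 0.528 cm
f = 8.19 cm, so δf/f = 0.528/8.19 = 0.0645.

6.45%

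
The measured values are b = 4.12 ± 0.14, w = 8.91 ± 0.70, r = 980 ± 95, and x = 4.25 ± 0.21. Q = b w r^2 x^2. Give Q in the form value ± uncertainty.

(6.37 ± 1.49) × 10^8

Each factor contributes (exponent × relative error)² to (δQ/Q)²:
  (1·δb/b)² = (1×0.0340)² = 0.00115;  (1·δw/w)² = (1×0.0786)² = 0.00617;  (2·δr/r)² = (2×0.0969)² = 0.0376;  (2·δx/x)² = (2×0.0494)² = 0.00977
δQ/Q = √(0.0547) = 0.234
Q = 6.37e+08, so δQ = 0.234 × 6.37e+08 = 1.49e+08.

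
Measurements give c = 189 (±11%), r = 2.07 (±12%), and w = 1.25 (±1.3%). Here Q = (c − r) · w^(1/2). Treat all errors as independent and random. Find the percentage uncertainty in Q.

Let u = c − r = 187. δu = √(δc² + δr²) = √(432 + 0.0617) = 20.8, so δu/u = 0.111.
Q is then a monomial in u, w:
δQ/Q = √((δu/u)² + (½·δw/w)²) = √(0.0124 + 4.23e-05) = 0.111

11.1%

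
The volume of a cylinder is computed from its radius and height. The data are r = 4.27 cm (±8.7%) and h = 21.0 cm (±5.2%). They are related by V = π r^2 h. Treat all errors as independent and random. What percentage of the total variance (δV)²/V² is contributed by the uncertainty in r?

91.8%

(δV/V)² = (2·δr/r)² + (1·δh/h)²
  r term: (2×0.0870)² = 0.0303
  h term: (1×0.0520)² = 0.00270
Total = 0.0330. Share from r = 0.0303/0.0330 = 0.918.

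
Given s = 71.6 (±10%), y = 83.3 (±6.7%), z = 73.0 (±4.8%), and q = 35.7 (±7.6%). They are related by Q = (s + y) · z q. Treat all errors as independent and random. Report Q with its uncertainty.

(4.04 ± 0.433) × 10^5

Let u = s + y = 155. δu = √(δs² + δy²) = √(51.3 + 31.1) = 9.08, so δu/u = 0.0586.
Q is then a monomial in u, z, q:
δQ/Q = √((δu/u)² + (1·δz/z)² + (1·δq/q)²) = √(0.00343 + 0.00230 + 0.00578) = 0.107
Q = 4.04e+05, so δQ = 0.107 × 4.04e+05 = 43300.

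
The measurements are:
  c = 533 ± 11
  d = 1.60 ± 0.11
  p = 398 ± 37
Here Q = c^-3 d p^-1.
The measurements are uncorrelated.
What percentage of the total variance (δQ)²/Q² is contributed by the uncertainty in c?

22.3%

(δQ/Q)² = (-3·δc/c)² + (1·δd/d)² + (-1·δp/p)²
  c term: (-3×0.0206)² = 0.00383
  d term: (1×0.0687)² = 0.00473
  p term: (-1×0.0930)² = 0.00864
Total = 0.0172. Share from c = 0.00383/0.0172 = 0.223.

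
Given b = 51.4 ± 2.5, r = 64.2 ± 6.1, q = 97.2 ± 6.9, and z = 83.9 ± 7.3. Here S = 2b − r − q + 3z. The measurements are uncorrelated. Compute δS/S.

Sums and differences: (δS)² = Σ (cᵢ δxᵢ)².
  (2·δb)² = 25.0;  (δr)² = 37.2;  (δq)² = 47.6;  (3·δz)² = 480
δS = √(589) = 24.3
S = 193, so δS/S = 24.3/193 = 0.126.

0.126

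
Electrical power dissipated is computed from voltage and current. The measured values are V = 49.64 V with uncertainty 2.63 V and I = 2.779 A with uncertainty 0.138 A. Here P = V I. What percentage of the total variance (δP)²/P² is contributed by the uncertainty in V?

53.2%

(δP/P)² = (1·δV/V)² + (1·δI/I)²
  V term: (1×0.0530)² = 0.00281
  I term: (1×0.0497)² = 0.00247
Total = 0.00527. Share from V = 0.00281/0.00527 = 0.532.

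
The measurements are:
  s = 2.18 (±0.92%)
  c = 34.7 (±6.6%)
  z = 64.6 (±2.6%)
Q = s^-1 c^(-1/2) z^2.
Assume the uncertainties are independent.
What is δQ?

Q is a product of powers, so relative uncertainties combine in quadrature:
  (-1·δs/s)² = (-1×0.00920)² = 8.46e-05;  (−½·δc/c)² = (-0.5×0.0660)² = 0.00109;  (2·δz/z)² = (2×0.0260)² = 0.00270
δQ/Q = √(0.00388) = 0.0623
Q = 325, so δQ = 0.0623 × 325 = 20.2.

20.2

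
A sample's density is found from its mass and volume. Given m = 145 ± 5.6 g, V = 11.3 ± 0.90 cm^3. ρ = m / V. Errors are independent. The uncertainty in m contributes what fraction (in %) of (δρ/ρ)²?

(δρ/ρ)² = (1·δm/m)² + (-1·δV/V)²
  m term: (1×0.0386)² = 0.00149
  V term: (-1×0.0796)² = 0.00634
Total = 0.00784. Share from m = 0.00149/0.00784 = 0.190.

19.0%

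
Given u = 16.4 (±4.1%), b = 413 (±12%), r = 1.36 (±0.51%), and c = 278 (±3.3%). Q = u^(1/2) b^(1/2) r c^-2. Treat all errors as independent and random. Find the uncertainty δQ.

0.000133

Products/powers → add relative errors in quadrature, weighted by exponent:
  (½·δu/u)² = (0.5×0.0410)² = 0.000420;  (½·δb/b)² = (0.5×0.120)² = 0.00360;  (1·δr/r)² = (1×0.00510)² = 2.6e-05;  (-2·δc/c)² = (-2×0.0330)² = 0.00436
δQ/Q = √(0.00840) = 0.0917
Q = 0.00145, so δQ = 0.0917 × 0.00145 = 0.000133.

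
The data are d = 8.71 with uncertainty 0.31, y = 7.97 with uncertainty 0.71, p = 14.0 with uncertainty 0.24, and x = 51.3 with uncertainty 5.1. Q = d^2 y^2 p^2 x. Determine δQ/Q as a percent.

Since Q is a product/quotient, work with relative uncertainties:
  (2·δd/d)² = (2×0.0356)² = 0.00507;  (2·δy/y)² = (2×0.0891)² = 0.0317;  (2·δp/p)² = (2×0.0171)² = 0.00118;  (1·δx/x)² = (1×0.0994)² = 0.00988
δQ/Q = √(0.0479) = 0.219

21.9%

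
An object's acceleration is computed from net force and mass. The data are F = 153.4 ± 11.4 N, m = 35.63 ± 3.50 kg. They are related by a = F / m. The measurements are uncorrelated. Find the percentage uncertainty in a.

Since a is a product/quotient, work with relative uncertainties:
  (1·δF/F)² = (1×0.0743)² = 0.00552;  (-1·δm/m)² = (-1×0.0982)² = 0.00965
δa/a = √(0.0152) = 0.123

12.3%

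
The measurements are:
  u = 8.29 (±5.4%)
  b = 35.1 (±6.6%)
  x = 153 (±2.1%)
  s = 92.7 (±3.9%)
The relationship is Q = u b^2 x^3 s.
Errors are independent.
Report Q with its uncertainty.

Since Q is a product/quotient, work with relative uncertainties:
  (1·δu/u)² = (1×0.0540)² = 0.00292;  (2·δb/b)² = (2×0.0660)² = 0.0174;  (3·δx/x)² = (3×0.0210)² = 0.00397;  (1·δs/s)² = (1×0.0390)² = 0.00152
δQ/Q = √(0.0258) = 0.161
Q = 3.39e+12, so δQ = 0.161 × 3.39e+12 = 5.45e+11.

(3.39 ± 0.545) × 10^12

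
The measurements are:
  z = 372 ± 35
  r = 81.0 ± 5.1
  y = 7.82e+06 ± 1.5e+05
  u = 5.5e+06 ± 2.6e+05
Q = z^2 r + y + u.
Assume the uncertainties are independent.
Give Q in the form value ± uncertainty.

(2.45 ± 0.224) × 10^7

Let p = z^2·r = 1.12e+07. δp/p = √((2·δz/z)² + (1·δr/r)²) = √(0.0354 + 0.00396) = 0.198, so δp = 2.22e+06.
Q = p + y + u: δQ = √(δp² + δy² + δu²) = √(4.95e+12 + 2.25e+10 + 6.76e+10) = 2.24e+06
Q = 2.45e+07.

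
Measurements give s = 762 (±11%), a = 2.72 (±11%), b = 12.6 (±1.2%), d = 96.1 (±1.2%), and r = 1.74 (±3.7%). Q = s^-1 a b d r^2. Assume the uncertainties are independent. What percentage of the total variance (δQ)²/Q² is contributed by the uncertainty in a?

40.4%

(δQ/Q)² = (-1·δs/s)² + (1·δa/a)² + (1·δb/b)² + (1·δd/d)² + (2·δr/r)²
  s term: (-1×0.110)² = 0.0121
  a term: (1×0.110)² = 0.0121
  b term: (1×0.0120)² = 0.000144
  d term: (1×0.0120)² = 0.000144
  r term: (2×0.0370)² = 0.00548
Total = 0.0300. Share from a = 0.0121/0.0300 = 0.404.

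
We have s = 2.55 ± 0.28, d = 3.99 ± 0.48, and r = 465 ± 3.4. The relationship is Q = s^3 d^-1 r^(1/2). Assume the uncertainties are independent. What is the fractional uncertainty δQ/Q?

Products/powers → add relative errors in quadrature, weighted by exponent:
  (3·δs/s)² = (3×0.110)² = 0.109;  (-1·δd/d)² = (-1×0.120)² = 0.0145;  (½·δr/r)² = (0.5×0.00731)² = 1.34e-05
δQ/Q = √(0.123) = 0.351

0.351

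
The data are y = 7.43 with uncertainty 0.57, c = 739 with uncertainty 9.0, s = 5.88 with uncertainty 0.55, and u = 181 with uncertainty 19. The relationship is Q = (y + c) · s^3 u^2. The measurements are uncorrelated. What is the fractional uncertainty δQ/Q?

0.351

Let w = y + c = 746. δw = √(δy² + δc²) = √(0.325 + 81.0) = 9.02, so δw/w = 0.0121.
Q is then a monomial in w, s, u:
δQ/Q = √((δw/w)² + (3·δs/s)² + (2·δu/u)²) = √(0.000146 + 0.0787 + 0.0441) = 0.351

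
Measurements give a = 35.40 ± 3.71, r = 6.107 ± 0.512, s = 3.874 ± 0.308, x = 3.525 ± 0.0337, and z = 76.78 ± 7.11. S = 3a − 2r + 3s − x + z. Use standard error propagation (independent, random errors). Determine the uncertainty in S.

Sums and differences: (δS)² = Σ (cᵢ δxᵢ)².
  (3·δa)² = 124;  (2·δr)² = 1.05;  (3·δs)² = 0.854;  (δx)² = 0.00114;  (δz)² = 50.6
δS = √(176) = 13.3

13.3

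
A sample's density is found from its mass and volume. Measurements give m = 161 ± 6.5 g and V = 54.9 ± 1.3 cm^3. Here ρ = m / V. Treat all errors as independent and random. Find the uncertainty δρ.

0.137 g/cm^3

Relative error in a monomial: (δρ/ρ)² = Σ (nᵢ · δxᵢ/xᵢ)².
  (1·δm/m)² = (1×0.0404)² = 0.00163;  (-1·δV/V)² = (-1×0.0237)² = 0.000561
δρ/ρ = √(0.00219) = 0.0468
ρ = 2.93 g/cm^3, so δρ = 0.0468 × 2.93 = 0.137 g/cm^3.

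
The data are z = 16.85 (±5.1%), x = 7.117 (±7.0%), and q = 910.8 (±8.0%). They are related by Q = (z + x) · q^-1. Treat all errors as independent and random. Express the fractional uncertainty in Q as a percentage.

9.01%

Let u = z + x = 23.97. δu = √(δz² + δx²) = √(0.738 + 0.248) = 0.993, so δu/u = 0.0414.
Q is then a monomial in u, q:
δQ/Q = √((δu/u)² + (-1·δq/q)²) = √(0.00172 + 0.00640) = 0.0901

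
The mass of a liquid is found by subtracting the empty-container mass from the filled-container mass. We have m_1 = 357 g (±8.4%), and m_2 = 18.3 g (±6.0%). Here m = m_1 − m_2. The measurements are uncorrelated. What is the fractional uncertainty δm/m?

0.0886

m is a linear combination, so absolute uncertainties add in quadrature:
  (δm_1)² = 899;  (δm_2)² = 1.21
δm = √(900) = 30.0 g
m = 339 g, so δm/m = 30.0/339 = 0.0886.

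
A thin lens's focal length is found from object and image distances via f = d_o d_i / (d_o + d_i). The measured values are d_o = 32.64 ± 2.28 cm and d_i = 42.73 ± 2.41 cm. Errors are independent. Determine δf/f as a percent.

∂f/∂d_o = (d_i/(d_o+d_i))² = 0.321;  ∂f/∂d_i = (d_o/(d_o+d_i))² = 0.188
δf = √((∂f/∂d_o · δd_o)² + (∂f/∂d_i · δd_i)²) = √(0.537 + 0.204) = 0.861 cm
f = 18.50 cm, so δf/f = 0.861/18.50 = 0.0465.

4.65%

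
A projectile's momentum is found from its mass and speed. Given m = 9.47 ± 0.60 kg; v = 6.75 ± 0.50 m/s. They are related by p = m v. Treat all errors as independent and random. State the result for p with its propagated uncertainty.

63.9 ± 6.23 kg·m/s

p is a product of powers, so relative uncertainties combine in quadrature:
  (1·δm/m)² = (1×0.0634)² = 0.00401;  (1·δv/v)² = (1×0.0741)² = 0.00549
δp/p = √(0.00950) = 0.0975
p = 63.9 kg·m/s, so δp = 0.0975 × 63.9 = 6.23 kg·m/s.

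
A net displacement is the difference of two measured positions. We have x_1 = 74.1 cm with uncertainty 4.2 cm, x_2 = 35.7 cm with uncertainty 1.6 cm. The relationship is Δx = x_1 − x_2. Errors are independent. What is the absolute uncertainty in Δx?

4.49 cm

Sums and differences: (δΔx)² = Σ (cᵢ δxᵢ)².
  (δx_1)² = 17.6;  (δx_2)² = 2.56
δΔx = √(20.2) = 4.49 cm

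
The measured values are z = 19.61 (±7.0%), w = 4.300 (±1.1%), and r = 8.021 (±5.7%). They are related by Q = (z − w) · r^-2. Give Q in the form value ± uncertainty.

0.2380 ± 0.0345

Let u = z − w = 15.31. δu = √(δz² + δw²) = √(1.88 + 0.00224) = 1.37, so δu/u = 0.0897.
Q is then a monomial in u, r:
δQ/Q = √((δu/u)² + (-2·δr/r)²) = √(0.00805 + 0.0130) = 0.145
Q = 0.2380, so δQ = 0.145 × 0.2380 = 0.0345.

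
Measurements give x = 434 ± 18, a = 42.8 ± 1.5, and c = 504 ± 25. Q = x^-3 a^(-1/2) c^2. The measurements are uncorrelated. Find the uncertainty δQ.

Products/powers → add relative errors in quadrature, weighted by exponent:
  (-3·δx/x)² = (-3×0.0415)² = 0.0155;  (−½·δa/a)² = (-0.5×0.0350)² = 0.000307;  (2·δc/c)² = (2×0.0496)² = 0.00984
δQ/Q = √(0.0256) = 0.160
Q = 0.000475, so δQ = 0.160 × 0.000475 = 7.6e-05.

7.6e-05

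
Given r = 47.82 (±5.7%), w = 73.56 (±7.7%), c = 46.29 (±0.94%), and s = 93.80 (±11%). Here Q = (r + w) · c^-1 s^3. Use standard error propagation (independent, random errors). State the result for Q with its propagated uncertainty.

Let u = r + w = 121.4. δu = √(δr² + δw²) = √(7.43 + 32.1) = 6.29, so δu/u = 0.0518.
Q is then a monomial in u, c, s:
δQ/Q = √((δu/u)² + (-1·δc/c)² + (3·δs/s)²) = √(0.00268 + 8.84e-05 + 0.109) = 0.334
Q = 2.164e+06, so δQ = 0.334 × 2.164e+06 = 7.23e+05.

(2.164 ± 0.723) × 10^6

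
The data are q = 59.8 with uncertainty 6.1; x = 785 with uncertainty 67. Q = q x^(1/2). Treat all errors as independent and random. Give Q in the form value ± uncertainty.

Q is a product of powers, so relative uncertainties combine in quadrature:
  (1·δq/q)² = (1×0.102)² = 0.0104;  (½·δx/x)² = (0.5×0.0854)² = 0.00182
δQ/Q = √(0.0122) = 0.111
Q = 1680, so δQ = 0.111 × 1680 = 185.

1680 ± 185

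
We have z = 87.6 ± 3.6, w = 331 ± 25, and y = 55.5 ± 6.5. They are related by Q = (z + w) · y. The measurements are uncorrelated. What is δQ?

3060

Let u = z + w = 419. δu = √(δz² + δw²) = √(13.0 + 625) = 25.3, so δu/u = 0.0603.
Q is then a monomial in u, y:
δQ/Q = √((δu/u)² + (1·δy/y)²) = √(0.00364 + 0.0137) = 0.132
Q = 23200, so δQ = 0.132 × 23200 = 3060.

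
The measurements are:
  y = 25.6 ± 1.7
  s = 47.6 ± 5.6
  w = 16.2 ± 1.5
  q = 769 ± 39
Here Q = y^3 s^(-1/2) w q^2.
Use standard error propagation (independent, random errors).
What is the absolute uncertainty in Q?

Q is a product of powers, so relative uncertainties combine in quadrature:
  (3·δy/y)² = (3×0.0664)² = 0.0397;  (−½·δs/s)² = (-0.5×0.118)² = 0.00346;  (1·δw/w)² = (1×0.0926)² = 0.00857;  (2·δq/q)² = (2×0.0507)² = 0.0103
δQ/Q = √(0.0620) = 0.249
Q = 2.33e+10, so δQ = 0.249 × 2.33e+10 = 5.8e+09.

5.8e+09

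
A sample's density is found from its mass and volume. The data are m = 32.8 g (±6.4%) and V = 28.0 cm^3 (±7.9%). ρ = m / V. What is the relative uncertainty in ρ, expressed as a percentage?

Relative error in a monomial: (δρ/ρ)² = Σ (nᵢ · δxᵢ/xᵢ)².
  (1·δm/m)² = (1×0.0640)² = 0.00410;  (-1·δV/V)² = (-1×0.0790)² = 0.00624
δρ/ρ = √(0.0103) = 0.102

10.2%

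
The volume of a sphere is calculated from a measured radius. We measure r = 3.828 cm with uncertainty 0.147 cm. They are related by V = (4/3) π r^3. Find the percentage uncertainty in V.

11.5%

V ∝ r^3, so δV/V = |3| · δr/r = 3 × 0.0384 = 0.115.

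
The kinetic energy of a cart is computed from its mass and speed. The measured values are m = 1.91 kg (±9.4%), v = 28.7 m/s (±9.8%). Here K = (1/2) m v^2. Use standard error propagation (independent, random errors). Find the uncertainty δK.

For a monomial K ∝ m, v^2, fractional errors add in quadrature:
  (1·δm/m)² = (1×0.0940)² = 0.00884;  (2·δv/v)² = (2×0.0980)² = 0.0384
δK/K = √(0.0473) = 0.217
K = 787 J, so δK = 0.217 × 787 = 171 J.

171 J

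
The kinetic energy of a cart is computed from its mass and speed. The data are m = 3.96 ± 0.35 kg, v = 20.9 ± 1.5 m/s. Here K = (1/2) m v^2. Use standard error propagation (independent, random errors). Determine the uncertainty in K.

146 J

Each factor contributes (exponent × relative error)² to (δK/K)²:
  (1·δm/m)² = (1×0.0884)² = 0.00781;  (2·δv/v)² = (2×0.0718)² = 0.0206
δK/K = √(0.0284) = 0.169
K = 865 J, so δK = 0.169 × 865 = 146 J.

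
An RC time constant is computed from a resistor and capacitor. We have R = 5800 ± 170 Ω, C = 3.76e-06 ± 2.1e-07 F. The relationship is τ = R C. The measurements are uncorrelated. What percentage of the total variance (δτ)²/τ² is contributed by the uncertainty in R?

(δτ/τ)² = (1·δR/R)² + (1·δC/C)²
  R term: (1×0.0293)² = 0.000859
  C term: (1×0.0559)² = 0.00312
Total = 0.00398. Share from R = 0.000859/0.00398 = 0.216.

21.6%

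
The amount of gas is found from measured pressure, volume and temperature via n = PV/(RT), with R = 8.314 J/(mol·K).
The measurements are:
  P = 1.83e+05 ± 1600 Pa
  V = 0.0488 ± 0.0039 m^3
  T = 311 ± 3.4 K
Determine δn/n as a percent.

8.11%

For a monomial n ∝ P, V, T^-1, fractional errors add in quadrature:
  (1·δP/P)² = (1×0.00874)² = 7.64e-05;  (1·δV/V)² = (1×0.0799)² = 0.00639;  (-1·δT/T)² = (-1×0.0109)² = 0.000120
δn/n = √(0.00658) = 0.0811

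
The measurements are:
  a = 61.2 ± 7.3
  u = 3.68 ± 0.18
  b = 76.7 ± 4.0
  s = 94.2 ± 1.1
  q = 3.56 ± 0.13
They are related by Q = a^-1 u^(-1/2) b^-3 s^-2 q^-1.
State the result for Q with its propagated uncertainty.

(5.98 ± 1.21) × 10^-13

Relative error in a monomial: (δQ/Q)² = Σ (nᵢ · δxᵢ/xᵢ)².
  (-1·δa/a)² = (-1×0.119)² = 0.0142;  (−½·δu/u)² = (-0.5×0.0489)² = 0.000598;  (-3·δb/b)² = (-3×0.0522)² = 0.0245;  (-2·δs/s)² = (-2×0.0117)² = 0.000545;  (-1·δq/q)² = (-1×0.0365)² = 0.00133
δQ/Q = √(0.0412) = 0.203
Q = 5.98e-13, so δQ = 0.203 × 5.98e-13 = 1.21e-13.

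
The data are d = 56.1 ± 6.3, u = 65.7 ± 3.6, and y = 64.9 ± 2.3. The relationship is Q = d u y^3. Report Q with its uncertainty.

(1.01 ± 0.165) × 10^9

Q is a product of powers, so relative uncertainties combine in quadrature:
  (1·δd/d)² = (1×0.112)² = 0.0126;  (1·δu/u)² = (1×0.0548)² = 0.00300;  (3·δy/y)² = (3×0.0354)² = 0.0113
δQ/Q = √(0.0269) = 0.164
Q = 1.01e+09, so δQ = 0.164 × 1.01e+09 = 1.65e+08.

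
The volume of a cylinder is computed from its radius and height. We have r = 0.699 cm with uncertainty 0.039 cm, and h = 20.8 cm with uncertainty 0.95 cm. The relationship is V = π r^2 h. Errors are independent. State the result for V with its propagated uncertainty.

31.9 ± 3.85 cm^3

Since V is a product/quotient, work with relative uncertainties:
  (2·δr/r)² = (2×0.0558)² = 0.0125;  (1·δh/h)² = (1×0.0457)² = 0.00209
δV/V = √(0.0145) = 0.121
V = 31.9 cm^3, so δV = 0.121 × 31.9 = 3.85 cm^3.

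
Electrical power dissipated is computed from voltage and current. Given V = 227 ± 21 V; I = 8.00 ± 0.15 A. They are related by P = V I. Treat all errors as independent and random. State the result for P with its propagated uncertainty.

Products/powers → add relative errors in quadrature, weighted by exponent:
  (1·δV/V)² = (1×0.0925)² = 0.00856;  (1·δI/I)² = (1×0.0187)² = 0.000352
δP/P = √(0.00891) = 0.0944
P = 1820 W, so δP = 0.0944 × 1820 = 171 W.

1820 ± 171 W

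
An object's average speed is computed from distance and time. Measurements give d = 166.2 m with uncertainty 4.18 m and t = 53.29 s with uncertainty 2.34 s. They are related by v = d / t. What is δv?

0.158 m/s

For a monomial v ∝ d, t^-1, fractional errors add in quadrature:
  (1·δd/d)² = (1×0.0252)² = 0.000633;  (-1·δt/t)² = (-1×0.0439)² = 0.00193
δv/v = √(0.00256) = 0.0506
v = 3.119 m/s, so δv = 0.0506 × 3.119 = 0.158 m/s.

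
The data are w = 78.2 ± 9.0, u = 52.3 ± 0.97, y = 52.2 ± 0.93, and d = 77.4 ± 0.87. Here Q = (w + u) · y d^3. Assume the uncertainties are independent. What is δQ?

Let h = w + u = 130. δh = √(δw² + δu²) = √(81.0 + 0.941) = 9.05, so δh/h = 0.0694.
Q is then a monomial in h, y, d:
δQ/Q = √((δh/h)² + (1·δy/y)² + (3·δd/d)²) = √(0.00481 + 0.000317 + 0.00114) = 0.0792
Q = 3.16e+09, so δQ = 0.0792 × 3.16e+09 = 2.5e+08.

2.5e+08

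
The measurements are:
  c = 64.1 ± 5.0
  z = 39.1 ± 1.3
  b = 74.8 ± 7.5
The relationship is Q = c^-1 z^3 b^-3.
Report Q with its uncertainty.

0.00223 ± 0.000727

Products/powers → add relative errors in quadrature, weighted by exponent:
  (-1·δc/c)² = (-1×0.0780)² = 0.00608;  (3·δz/z)² = (3×0.0332)² = 0.00995;  (-3·δb/b)² = (-3×0.100)² = 0.0905
δQ/Q = √(0.107) = 0.326
Q = 0.00223, so δQ = 0.326 × 0.00223 = 0.000727.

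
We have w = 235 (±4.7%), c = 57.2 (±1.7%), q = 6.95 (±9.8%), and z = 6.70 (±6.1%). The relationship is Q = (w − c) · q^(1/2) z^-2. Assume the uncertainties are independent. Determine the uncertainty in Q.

Let u = w − c = 178. δu = √(δw² + δc²) = √(122 + 0.946) = 11.1, so δu/u = 0.0624.
Q is then a monomial in u, q, z:
δQ/Q = √((δu/u)² + (½·δq/q)² + (-2·δz/z)²) = √(0.00389 + 0.00240 + 0.0149) = 0.146
Q = 10.4, so δQ = 0.146 × 10.4 = 1.52.

1.52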